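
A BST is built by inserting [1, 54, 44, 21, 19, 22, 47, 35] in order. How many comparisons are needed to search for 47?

Search path for 47: 1 -> 54 -> 44 -> 47
Found: True
Comparisons: 4


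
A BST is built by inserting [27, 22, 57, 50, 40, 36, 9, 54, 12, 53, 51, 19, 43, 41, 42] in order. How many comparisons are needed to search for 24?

Search path for 24: 27 -> 22
Found: False
Comparisons: 2


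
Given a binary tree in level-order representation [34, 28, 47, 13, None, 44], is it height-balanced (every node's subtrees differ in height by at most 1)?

Tree (level-order array): [34, 28, 47, 13, None, 44]
Definition: a tree is height-balanced if, at every node, |h(left) - h(right)| <= 1 (empty subtree has height -1).
Bottom-up per-node check:
  node 13: h_left=-1, h_right=-1, diff=0 [OK], height=0
  node 28: h_left=0, h_right=-1, diff=1 [OK], height=1
  node 44: h_left=-1, h_right=-1, diff=0 [OK], height=0
  node 47: h_left=0, h_right=-1, diff=1 [OK], height=1
  node 34: h_left=1, h_right=1, diff=0 [OK], height=2
All nodes satisfy the balance condition.
Result: Balanced


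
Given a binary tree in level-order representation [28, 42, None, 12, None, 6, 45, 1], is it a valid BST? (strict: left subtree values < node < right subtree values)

Level-order array: [28, 42, None, 12, None, 6, 45, 1]
Validate using subtree bounds (lo, hi): at each node, require lo < value < hi,
then recurse left with hi=value and right with lo=value.
Preorder trace (stopping at first violation):
  at node 28 with bounds (-inf, +inf): OK
  at node 42 with bounds (-inf, 28): VIOLATION
Node 42 violates its bound: not (-inf < 42 < 28).
Result: Not a valid BST


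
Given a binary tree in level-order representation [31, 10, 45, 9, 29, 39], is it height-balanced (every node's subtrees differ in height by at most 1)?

Tree (level-order array): [31, 10, 45, 9, 29, 39]
Definition: a tree is height-balanced if, at every node, |h(left) - h(right)| <= 1 (empty subtree has height -1).
Bottom-up per-node check:
  node 9: h_left=-1, h_right=-1, diff=0 [OK], height=0
  node 29: h_left=-1, h_right=-1, diff=0 [OK], height=0
  node 10: h_left=0, h_right=0, diff=0 [OK], height=1
  node 39: h_left=-1, h_right=-1, diff=0 [OK], height=0
  node 45: h_left=0, h_right=-1, diff=1 [OK], height=1
  node 31: h_left=1, h_right=1, diff=0 [OK], height=2
All nodes satisfy the balance condition.
Result: Balanced


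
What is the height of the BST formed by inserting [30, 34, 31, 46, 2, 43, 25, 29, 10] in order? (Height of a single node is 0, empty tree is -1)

Insertion order: [30, 34, 31, 46, 2, 43, 25, 29, 10]
Tree (level-order array): [30, 2, 34, None, 25, 31, 46, 10, 29, None, None, 43]
Compute height bottom-up (empty subtree = -1):
  height(10) = 1 + max(-1, -1) = 0
  height(29) = 1 + max(-1, -1) = 0
  height(25) = 1 + max(0, 0) = 1
  height(2) = 1 + max(-1, 1) = 2
  height(31) = 1 + max(-1, -1) = 0
  height(43) = 1 + max(-1, -1) = 0
  height(46) = 1 + max(0, -1) = 1
  height(34) = 1 + max(0, 1) = 2
  height(30) = 1 + max(2, 2) = 3
Height = 3


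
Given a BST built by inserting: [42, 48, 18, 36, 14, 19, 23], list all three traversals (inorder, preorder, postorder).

Tree insertion order: [42, 48, 18, 36, 14, 19, 23]
Tree (level-order array): [42, 18, 48, 14, 36, None, None, None, None, 19, None, None, 23]
Inorder (L, root, R): [14, 18, 19, 23, 36, 42, 48]
Preorder (root, L, R): [42, 18, 14, 36, 19, 23, 48]
Postorder (L, R, root): [14, 23, 19, 36, 18, 48, 42]


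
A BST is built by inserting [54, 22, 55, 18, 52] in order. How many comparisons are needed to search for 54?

Search path for 54: 54
Found: True
Comparisons: 1


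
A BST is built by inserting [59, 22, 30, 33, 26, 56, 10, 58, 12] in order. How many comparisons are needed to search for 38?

Search path for 38: 59 -> 22 -> 30 -> 33 -> 56
Found: False
Comparisons: 5


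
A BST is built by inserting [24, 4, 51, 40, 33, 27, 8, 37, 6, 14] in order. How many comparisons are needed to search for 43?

Search path for 43: 24 -> 51 -> 40
Found: False
Comparisons: 3


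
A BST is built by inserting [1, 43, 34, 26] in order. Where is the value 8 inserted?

Starting tree (level order): [1, None, 43, 34, None, 26]
Insertion path: 1 -> 43 -> 34 -> 26
Result: insert 8 as left child of 26
Final tree (level order): [1, None, 43, 34, None, 26, None, 8]


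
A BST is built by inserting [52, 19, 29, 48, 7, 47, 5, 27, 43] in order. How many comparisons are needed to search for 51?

Search path for 51: 52 -> 19 -> 29 -> 48
Found: False
Comparisons: 4


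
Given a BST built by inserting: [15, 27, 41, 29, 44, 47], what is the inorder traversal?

Tree insertion order: [15, 27, 41, 29, 44, 47]
Tree (level-order array): [15, None, 27, None, 41, 29, 44, None, None, None, 47]
Inorder traversal: [15, 27, 29, 41, 44, 47]


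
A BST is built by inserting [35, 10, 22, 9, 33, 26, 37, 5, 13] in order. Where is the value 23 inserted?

Starting tree (level order): [35, 10, 37, 9, 22, None, None, 5, None, 13, 33, None, None, None, None, 26]
Insertion path: 35 -> 10 -> 22 -> 33 -> 26
Result: insert 23 as left child of 26
Final tree (level order): [35, 10, 37, 9, 22, None, None, 5, None, 13, 33, None, None, None, None, 26, None, 23]


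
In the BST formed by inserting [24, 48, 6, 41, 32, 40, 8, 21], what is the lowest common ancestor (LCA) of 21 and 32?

Tree insertion order: [24, 48, 6, 41, 32, 40, 8, 21]
Tree (level-order array): [24, 6, 48, None, 8, 41, None, None, 21, 32, None, None, None, None, 40]
In a BST, the LCA of p=21, q=32 is the first node v on the
root-to-leaf path with p <= v <= q (go left if both < v, right if both > v).
Walk from root:
  at 24: 21 <= 24 <= 32, this is the LCA
LCA = 24


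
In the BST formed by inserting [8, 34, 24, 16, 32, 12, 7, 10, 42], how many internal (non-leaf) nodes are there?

Tree built from: [8, 34, 24, 16, 32, 12, 7, 10, 42]
Tree (level-order array): [8, 7, 34, None, None, 24, 42, 16, 32, None, None, 12, None, None, None, 10]
Rule: An internal node has at least one child.
Per-node child counts:
  node 8: 2 child(ren)
  node 7: 0 child(ren)
  node 34: 2 child(ren)
  node 24: 2 child(ren)
  node 16: 1 child(ren)
  node 12: 1 child(ren)
  node 10: 0 child(ren)
  node 32: 0 child(ren)
  node 42: 0 child(ren)
Matching nodes: [8, 34, 24, 16, 12]
Count of internal (non-leaf) nodes: 5


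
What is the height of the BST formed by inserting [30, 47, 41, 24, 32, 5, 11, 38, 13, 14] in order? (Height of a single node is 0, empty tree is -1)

Insertion order: [30, 47, 41, 24, 32, 5, 11, 38, 13, 14]
Tree (level-order array): [30, 24, 47, 5, None, 41, None, None, 11, 32, None, None, 13, None, 38, None, 14]
Compute height bottom-up (empty subtree = -1):
  height(14) = 1 + max(-1, -1) = 0
  height(13) = 1 + max(-1, 0) = 1
  height(11) = 1 + max(-1, 1) = 2
  height(5) = 1 + max(-1, 2) = 3
  height(24) = 1 + max(3, -1) = 4
  height(38) = 1 + max(-1, -1) = 0
  height(32) = 1 + max(-1, 0) = 1
  height(41) = 1 + max(1, -1) = 2
  height(47) = 1 + max(2, -1) = 3
  height(30) = 1 + max(4, 3) = 5
Height = 5


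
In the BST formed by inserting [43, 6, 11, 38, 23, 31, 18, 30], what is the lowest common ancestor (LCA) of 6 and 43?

Tree insertion order: [43, 6, 11, 38, 23, 31, 18, 30]
Tree (level-order array): [43, 6, None, None, 11, None, 38, 23, None, 18, 31, None, None, 30]
In a BST, the LCA of p=6, q=43 is the first node v on the
root-to-leaf path with p <= v <= q (go left if both < v, right if both > v).
Walk from root:
  at 43: 6 <= 43 <= 43, this is the LCA
LCA = 43


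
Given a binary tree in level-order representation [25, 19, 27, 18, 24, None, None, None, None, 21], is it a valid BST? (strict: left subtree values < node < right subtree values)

Level-order array: [25, 19, 27, 18, 24, None, None, None, None, 21]
Validate using subtree bounds (lo, hi): at each node, require lo < value < hi,
then recurse left with hi=value and right with lo=value.
Preorder trace (stopping at first violation):
  at node 25 with bounds (-inf, +inf): OK
  at node 19 with bounds (-inf, 25): OK
  at node 18 with bounds (-inf, 19): OK
  at node 24 with bounds (19, 25): OK
  at node 21 with bounds (19, 24): OK
  at node 27 with bounds (25, +inf): OK
No violation found at any node.
Result: Valid BST


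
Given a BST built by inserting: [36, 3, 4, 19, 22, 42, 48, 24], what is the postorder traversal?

Tree insertion order: [36, 3, 4, 19, 22, 42, 48, 24]
Tree (level-order array): [36, 3, 42, None, 4, None, 48, None, 19, None, None, None, 22, None, 24]
Postorder traversal: [24, 22, 19, 4, 3, 48, 42, 36]


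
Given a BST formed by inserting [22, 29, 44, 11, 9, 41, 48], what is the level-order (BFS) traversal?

Tree insertion order: [22, 29, 44, 11, 9, 41, 48]
Tree (level-order array): [22, 11, 29, 9, None, None, 44, None, None, 41, 48]
BFS from the root, enqueuing left then right child of each popped node:
  queue [22] -> pop 22, enqueue [11, 29], visited so far: [22]
  queue [11, 29] -> pop 11, enqueue [9], visited so far: [22, 11]
  queue [29, 9] -> pop 29, enqueue [44], visited so far: [22, 11, 29]
  queue [9, 44] -> pop 9, enqueue [none], visited so far: [22, 11, 29, 9]
  queue [44] -> pop 44, enqueue [41, 48], visited so far: [22, 11, 29, 9, 44]
  queue [41, 48] -> pop 41, enqueue [none], visited so far: [22, 11, 29, 9, 44, 41]
  queue [48] -> pop 48, enqueue [none], visited so far: [22, 11, 29, 9, 44, 41, 48]
Result: [22, 11, 29, 9, 44, 41, 48]


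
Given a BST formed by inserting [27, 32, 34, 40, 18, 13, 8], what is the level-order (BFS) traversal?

Tree insertion order: [27, 32, 34, 40, 18, 13, 8]
Tree (level-order array): [27, 18, 32, 13, None, None, 34, 8, None, None, 40]
BFS from the root, enqueuing left then right child of each popped node:
  queue [27] -> pop 27, enqueue [18, 32], visited so far: [27]
  queue [18, 32] -> pop 18, enqueue [13], visited so far: [27, 18]
  queue [32, 13] -> pop 32, enqueue [34], visited so far: [27, 18, 32]
  queue [13, 34] -> pop 13, enqueue [8], visited so far: [27, 18, 32, 13]
  queue [34, 8] -> pop 34, enqueue [40], visited so far: [27, 18, 32, 13, 34]
  queue [8, 40] -> pop 8, enqueue [none], visited so far: [27, 18, 32, 13, 34, 8]
  queue [40] -> pop 40, enqueue [none], visited so far: [27, 18, 32, 13, 34, 8, 40]
Result: [27, 18, 32, 13, 34, 8, 40]


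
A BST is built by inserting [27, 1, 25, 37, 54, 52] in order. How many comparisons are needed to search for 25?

Search path for 25: 27 -> 1 -> 25
Found: True
Comparisons: 3


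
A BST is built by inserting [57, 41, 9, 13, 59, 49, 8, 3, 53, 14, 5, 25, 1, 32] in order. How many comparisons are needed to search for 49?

Search path for 49: 57 -> 41 -> 49
Found: True
Comparisons: 3


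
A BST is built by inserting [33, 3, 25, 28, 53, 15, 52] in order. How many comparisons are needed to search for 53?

Search path for 53: 33 -> 53
Found: True
Comparisons: 2


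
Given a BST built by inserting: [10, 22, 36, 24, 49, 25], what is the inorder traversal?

Tree insertion order: [10, 22, 36, 24, 49, 25]
Tree (level-order array): [10, None, 22, None, 36, 24, 49, None, 25]
Inorder traversal: [10, 22, 24, 25, 36, 49]


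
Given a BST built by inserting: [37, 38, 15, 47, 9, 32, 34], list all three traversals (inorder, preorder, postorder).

Tree insertion order: [37, 38, 15, 47, 9, 32, 34]
Tree (level-order array): [37, 15, 38, 9, 32, None, 47, None, None, None, 34]
Inorder (L, root, R): [9, 15, 32, 34, 37, 38, 47]
Preorder (root, L, R): [37, 15, 9, 32, 34, 38, 47]
Postorder (L, R, root): [9, 34, 32, 15, 47, 38, 37]


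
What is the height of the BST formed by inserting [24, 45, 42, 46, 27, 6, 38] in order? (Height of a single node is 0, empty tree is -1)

Insertion order: [24, 45, 42, 46, 27, 6, 38]
Tree (level-order array): [24, 6, 45, None, None, 42, 46, 27, None, None, None, None, 38]
Compute height bottom-up (empty subtree = -1):
  height(6) = 1 + max(-1, -1) = 0
  height(38) = 1 + max(-1, -1) = 0
  height(27) = 1 + max(-1, 0) = 1
  height(42) = 1 + max(1, -1) = 2
  height(46) = 1 + max(-1, -1) = 0
  height(45) = 1 + max(2, 0) = 3
  height(24) = 1 + max(0, 3) = 4
Height = 4


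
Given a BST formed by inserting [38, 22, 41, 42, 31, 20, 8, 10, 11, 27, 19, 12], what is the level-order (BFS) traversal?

Tree insertion order: [38, 22, 41, 42, 31, 20, 8, 10, 11, 27, 19, 12]
Tree (level-order array): [38, 22, 41, 20, 31, None, 42, 8, None, 27, None, None, None, None, 10, None, None, None, 11, None, 19, 12]
BFS from the root, enqueuing left then right child of each popped node:
  queue [38] -> pop 38, enqueue [22, 41], visited so far: [38]
  queue [22, 41] -> pop 22, enqueue [20, 31], visited so far: [38, 22]
  queue [41, 20, 31] -> pop 41, enqueue [42], visited so far: [38, 22, 41]
  queue [20, 31, 42] -> pop 20, enqueue [8], visited so far: [38, 22, 41, 20]
  queue [31, 42, 8] -> pop 31, enqueue [27], visited so far: [38, 22, 41, 20, 31]
  queue [42, 8, 27] -> pop 42, enqueue [none], visited so far: [38, 22, 41, 20, 31, 42]
  queue [8, 27] -> pop 8, enqueue [10], visited so far: [38, 22, 41, 20, 31, 42, 8]
  queue [27, 10] -> pop 27, enqueue [none], visited so far: [38, 22, 41, 20, 31, 42, 8, 27]
  queue [10] -> pop 10, enqueue [11], visited so far: [38, 22, 41, 20, 31, 42, 8, 27, 10]
  queue [11] -> pop 11, enqueue [19], visited so far: [38, 22, 41, 20, 31, 42, 8, 27, 10, 11]
  queue [19] -> pop 19, enqueue [12], visited so far: [38, 22, 41, 20, 31, 42, 8, 27, 10, 11, 19]
  queue [12] -> pop 12, enqueue [none], visited so far: [38, 22, 41, 20, 31, 42, 8, 27, 10, 11, 19, 12]
Result: [38, 22, 41, 20, 31, 42, 8, 27, 10, 11, 19, 12]


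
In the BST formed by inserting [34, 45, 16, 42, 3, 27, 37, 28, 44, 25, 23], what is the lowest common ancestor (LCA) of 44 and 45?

Tree insertion order: [34, 45, 16, 42, 3, 27, 37, 28, 44, 25, 23]
Tree (level-order array): [34, 16, 45, 3, 27, 42, None, None, None, 25, 28, 37, 44, 23]
In a BST, the LCA of p=44, q=45 is the first node v on the
root-to-leaf path with p <= v <= q (go left if both < v, right if both > v).
Walk from root:
  at 34: both 44 and 45 > 34, go right
  at 45: 44 <= 45 <= 45, this is the LCA
LCA = 45


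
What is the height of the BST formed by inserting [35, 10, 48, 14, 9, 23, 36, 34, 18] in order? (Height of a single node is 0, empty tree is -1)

Insertion order: [35, 10, 48, 14, 9, 23, 36, 34, 18]
Tree (level-order array): [35, 10, 48, 9, 14, 36, None, None, None, None, 23, None, None, 18, 34]
Compute height bottom-up (empty subtree = -1):
  height(9) = 1 + max(-1, -1) = 0
  height(18) = 1 + max(-1, -1) = 0
  height(34) = 1 + max(-1, -1) = 0
  height(23) = 1 + max(0, 0) = 1
  height(14) = 1 + max(-1, 1) = 2
  height(10) = 1 + max(0, 2) = 3
  height(36) = 1 + max(-1, -1) = 0
  height(48) = 1 + max(0, -1) = 1
  height(35) = 1 + max(3, 1) = 4
Height = 4


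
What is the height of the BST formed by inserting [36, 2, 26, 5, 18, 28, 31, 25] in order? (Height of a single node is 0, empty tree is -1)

Insertion order: [36, 2, 26, 5, 18, 28, 31, 25]
Tree (level-order array): [36, 2, None, None, 26, 5, 28, None, 18, None, 31, None, 25]
Compute height bottom-up (empty subtree = -1):
  height(25) = 1 + max(-1, -1) = 0
  height(18) = 1 + max(-1, 0) = 1
  height(5) = 1 + max(-1, 1) = 2
  height(31) = 1 + max(-1, -1) = 0
  height(28) = 1 + max(-1, 0) = 1
  height(26) = 1 + max(2, 1) = 3
  height(2) = 1 + max(-1, 3) = 4
  height(36) = 1 + max(4, -1) = 5
Height = 5


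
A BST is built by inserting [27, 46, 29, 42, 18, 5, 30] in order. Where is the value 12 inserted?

Starting tree (level order): [27, 18, 46, 5, None, 29, None, None, None, None, 42, 30]
Insertion path: 27 -> 18 -> 5
Result: insert 12 as right child of 5
Final tree (level order): [27, 18, 46, 5, None, 29, None, None, 12, None, 42, None, None, 30]


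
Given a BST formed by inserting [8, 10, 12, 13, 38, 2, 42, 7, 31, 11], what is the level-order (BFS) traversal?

Tree insertion order: [8, 10, 12, 13, 38, 2, 42, 7, 31, 11]
Tree (level-order array): [8, 2, 10, None, 7, None, 12, None, None, 11, 13, None, None, None, 38, 31, 42]
BFS from the root, enqueuing left then right child of each popped node:
  queue [8] -> pop 8, enqueue [2, 10], visited so far: [8]
  queue [2, 10] -> pop 2, enqueue [7], visited so far: [8, 2]
  queue [10, 7] -> pop 10, enqueue [12], visited so far: [8, 2, 10]
  queue [7, 12] -> pop 7, enqueue [none], visited so far: [8, 2, 10, 7]
  queue [12] -> pop 12, enqueue [11, 13], visited so far: [8, 2, 10, 7, 12]
  queue [11, 13] -> pop 11, enqueue [none], visited so far: [8, 2, 10, 7, 12, 11]
  queue [13] -> pop 13, enqueue [38], visited so far: [8, 2, 10, 7, 12, 11, 13]
  queue [38] -> pop 38, enqueue [31, 42], visited so far: [8, 2, 10, 7, 12, 11, 13, 38]
  queue [31, 42] -> pop 31, enqueue [none], visited so far: [8, 2, 10, 7, 12, 11, 13, 38, 31]
  queue [42] -> pop 42, enqueue [none], visited so far: [8, 2, 10, 7, 12, 11, 13, 38, 31, 42]
Result: [8, 2, 10, 7, 12, 11, 13, 38, 31, 42]


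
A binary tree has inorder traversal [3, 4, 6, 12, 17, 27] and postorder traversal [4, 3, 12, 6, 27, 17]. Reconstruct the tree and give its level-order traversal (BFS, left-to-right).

Inorder:   [3, 4, 6, 12, 17, 27]
Postorder: [4, 3, 12, 6, 27, 17]
Algorithm: postorder visits root last, so walk postorder right-to-left;
each value is the root of the current inorder slice — split it at that
value, recurse on the right subtree first, then the left.
Recursive splits:
  root=17; inorder splits into left=[3, 4, 6, 12], right=[27]
  root=27; inorder splits into left=[], right=[]
  root=6; inorder splits into left=[3, 4], right=[12]
  root=12; inorder splits into left=[], right=[]
  root=3; inorder splits into left=[], right=[4]
  root=4; inorder splits into left=[], right=[]
Reconstructed level-order: [17, 6, 27, 3, 12, 4]


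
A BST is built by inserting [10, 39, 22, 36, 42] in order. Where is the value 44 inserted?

Starting tree (level order): [10, None, 39, 22, 42, None, 36]
Insertion path: 10 -> 39 -> 42
Result: insert 44 as right child of 42
Final tree (level order): [10, None, 39, 22, 42, None, 36, None, 44]


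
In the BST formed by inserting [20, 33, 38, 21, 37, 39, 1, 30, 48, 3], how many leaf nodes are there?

Tree built from: [20, 33, 38, 21, 37, 39, 1, 30, 48, 3]
Tree (level-order array): [20, 1, 33, None, 3, 21, 38, None, None, None, 30, 37, 39, None, None, None, None, None, 48]
Rule: A leaf has 0 children.
Per-node child counts:
  node 20: 2 child(ren)
  node 1: 1 child(ren)
  node 3: 0 child(ren)
  node 33: 2 child(ren)
  node 21: 1 child(ren)
  node 30: 0 child(ren)
  node 38: 2 child(ren)
  node 37: 0 child(ren)
  node 39: 1 child(ren)
  node 48: 0 child(ren)
Matching nodes: [3, 30, 37, 48]
Count of leaf nodes: 4


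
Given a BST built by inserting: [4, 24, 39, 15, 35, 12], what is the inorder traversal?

Tree insertion order: [4, 24, 39, 15, 35, 12]
Tree (level-order array): [4, None, 24, 15, 39, 12, None, 35]
Inorder traversal: [4, 12, 15, 24, 35, 39]


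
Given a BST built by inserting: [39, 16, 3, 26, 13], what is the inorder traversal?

Tree insertion order: [39, 16, 3, 26, 13]
Tree (level-order array): [39, 16, None, 3, 26, None, 13]
Inorder traversal: [3, 13, 16, 26, 39]


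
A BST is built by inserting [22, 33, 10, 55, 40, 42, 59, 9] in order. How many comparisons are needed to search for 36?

Search path for 36: 22 -> 33 -> 55 -> 40
Found: False
Comparisons: 4


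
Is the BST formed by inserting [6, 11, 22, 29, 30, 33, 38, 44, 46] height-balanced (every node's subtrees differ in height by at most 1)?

Tree (level-order array): [6, None, 11, None, 22, None, 29, None, 30, None, 33, None, 38, None, 44, None, 46]
Definition: a tree is height-balanced if, at every node, |h(left) - h(right)| <= 1 (empty subtree has height -1).
Bottom-up per-node check:
  node 46: h_left=-1, h_right=-1, diff=0 [OK], height=0
  node 44: h_left=-1, h_right=0, diff=1 [OK], height=1
  node 38: h_left=-1, h_right=1, diff=2 [FAIL (|-1-1|=2 > 1)], height=2
  node 33: h_left=-1, h_right=2, diff=3 [FAIL (|-1-2|=3 > 1)], height=3
  node 30: h_left=-1, h_right=3, diff=4 [FAIL (|-1-3|=4 > 1)], height=4
  node 29: h_left=-1, h_right=4, diff=5 [FAIL (|-1-4|=5 > 1)], height=5
  node 22: h_left=-1, h_right=5, diff=6 [FAIL (|-1-5|=6 > 1)], height=6
  node 11: h_left=-1, h_right=6, diff=7 [FAIL (|-1-6|=7 > 1)], height=7
  node 6: h_left=-1, h_right=7, diff=8 [FAIL (|-1-7|=8 > 1)], height=8
Node 38 violates the condition: |-1 - 1| = 2 > 1.
Result: Not balanced


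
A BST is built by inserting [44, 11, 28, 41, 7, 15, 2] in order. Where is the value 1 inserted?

Starting tree (level order): [44, 11, None, 7, 28, 2, None, 15, 41]
Insertion path: 44 -> 11 -> 7 -> 2
Result: insert 1 as left child of 2
Final tree (level order): [44, 11, None, 7, 28, 2, None, 15, 41, 1]


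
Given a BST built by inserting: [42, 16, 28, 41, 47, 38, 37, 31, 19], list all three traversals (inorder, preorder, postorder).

Tree insertion order: [42, 16, 28, 41, 47, 38, 37, 31, 19]
Tree (level-order array): [42, 16, 47, None, 28, None, None, 19, 41, None, None, 38, None, 37, None, 31]
Inorder (L, root, R): [16, 19, 28, 31, 37, 38, 41, 42, 47]
Preorder (root, L, R): [42, 16, 28, 19, 41, 38, 37, 31, 47]
Postorder (L, R, root): [19, 31, 37, 38, 41, 28, 16, 47, 42]


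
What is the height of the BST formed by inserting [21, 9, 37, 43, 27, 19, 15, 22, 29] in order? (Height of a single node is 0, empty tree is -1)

Insertion order: [21, 9, 37, 43, 27, 19, 15, 22, 29]
Tree (level-order array): [21, 9, 37, None, 19, 27, 43, 15, None, 22, 29]
Compute height bottom-up (empty subtree = -1):
  height(15) = 1 + max(-1, -1) = 0
  height(19) = 1 + max(0, -1) = 1
  height(9) = 1 + max(-1, 1) = 2
  height(22) = 1 + max(-1, -1) = 0
  height(29) = 1 + max(-1, -1) = 0
  height(27) = 1 + max(0, 0) = 1
  height(43) = 1 + max(-1, -1) = 0
  height(37) = 1 + max(1, 0) = 2
  height(21) = 1 + max(2, 2) = 3
Height = 3


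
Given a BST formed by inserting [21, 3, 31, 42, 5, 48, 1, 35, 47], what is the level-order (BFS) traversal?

Tree insertion order: [21, 3, 31, 42, 5, 48, 1, 35, 47]
Tree (level-order array): [21, 3, 31, 1, 5, None, 42, None, None, None, None, 35, 48, None, None, 47]
BFS from the root, enqueuing left then right child of each popped node:
  queue [21] -> pop 21, enqueue [3, 31], visited so far: [21]
  queue [3, 31] -> pop 3, enqueue [1, 5], visited so far: [21, 3]
  queue [31, 1, 5] -> pop 31, enqueue [42], visited so far: [21, 3, 31]
  queue [1, 5, 42] -> pop 1, enqueue [none], visited so far: [21, 3, 31, 1]
  queue [5, 42] -> pop 5, enqueue [none], visited so far: [21, 3, 31, 1, 5]
  queue [42] -> pop 42, enqueue [35, 48], visited so far: [21, 3, 31, 1, 5, 42]
  queue [35, 48] -> pop 35, enqueue [none], visited so far: [21, 3, 31, 1, 5, 42, 35]
  queue [48] -> pop 48, enqueue [47], visited so far: [21, 3, 31, 1, 5, 42, 35, 48]
  queue [47] -> pop 47, enqueue [none], visited so far: [21, 3, 31, 1, 5, 42, 35, 48, 47]
Result: [21, 3, 31, 1, 5, 42, 35, 48, 47]


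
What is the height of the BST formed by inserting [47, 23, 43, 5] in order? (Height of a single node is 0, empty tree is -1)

Insertion order: [47, 23, 43, 5]
Tree (level-order array): [47, 23, None, 5, 43]
Compute height bottom-up (empty subtree = -1):
  height(5) = 1 + max(-1, -1) = 0
  height(43) = 1 + max(-1, -1) = 0
  height(23) = 1 + max(0, 0) = 1
  height(47) = 1 + max(1, -1) = 2
Height = 2


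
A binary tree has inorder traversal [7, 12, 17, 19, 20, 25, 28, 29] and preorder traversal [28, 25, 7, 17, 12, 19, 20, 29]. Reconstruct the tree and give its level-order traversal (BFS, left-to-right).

Inorder:  [7, 12, 17, 19, 20, 25, 28, 29]
Preorder: [28, 25, 7, 17, 12, 19, 20, 29]
Algorithm: preorder visits root first, so consume preorder in order;
for each root, split the current inorder slice at that value into
left-subtree inorder and right-subtree inorder, then recurse.
Recursive splits:
  root=28; inorder splits into left=[7, 12, 17, 19, 20, 25], right=[29]
  root=25; inorder splits into left=[7, 12, 17, 19, 20], right=[]
  root=7; inorder splits into left=[], right=[12, 17, 19, 20]
  root=17; inorder splits into left=[12], right=[19, 20]
  root=12; inorder splits into left=[], right=[]
  root=19; inorder splits into left=[], right=[20]
  root=20; inorder splits into left=[], right=[]
  root=29; inorder splits into left=[], right=[]
Reconstructed level-order: [28, 25, 29, 7, 17, 12, 19, 20]


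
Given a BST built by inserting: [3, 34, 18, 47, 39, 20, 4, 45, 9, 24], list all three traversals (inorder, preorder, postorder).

Tree insertion order: [3, 34, 18, 47, 39, 20, 4, 45, 9, 24]
Tree (level-order array): [3, None, 34, 18, 47, 4, 20, 39, None, None, 9, None, 24, None, 45]
Inorder (L, root, R): [3, 4, 9, 18, 20, 24, 34, 39, 45, 47]
Preorder (root, L, R): [3, 34, 18, 4, 9, 20, 24, 47, 39, 45]
Postorder (L, R, root): [9, 4, 24, 20, 18, 45, 39, 47, 34, 3]


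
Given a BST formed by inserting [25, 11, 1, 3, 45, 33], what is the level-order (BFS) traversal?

Tree insertion order: [25, 11, 1, 3, 45, 33]
Tree (level-order array): [25, 11, 45, 1, None, 33, None, None, 3]
BFS from the root, enqueuing left then right child of each popped node:
  queue [25] -> pop 25, enqueue [11, 45], visited so far: [25]
  queue [11, 45] -> pop 11, enqueue [1], visited so far: [25, 11]
  queue [45, 1] -> pop 45, enqueue [33], visited so far: [25, 11, 45]
  queue [1, 33] -> pop 1, enqueue [3], visited so far: [25, 11, 45, 1]
  queue [33, 3] -> pop 33, enqueue [none], visited so far: [25, 11, 45, 1, 33]
  queue [3] -> pop 3, enqueue [none], visited so far: [25, 11, 45, 1, 33, 3]
Result: [25, 11, 45, 1, 33, 3]


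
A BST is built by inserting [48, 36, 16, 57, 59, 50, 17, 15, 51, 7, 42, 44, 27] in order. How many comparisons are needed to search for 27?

Search path for 27: 48 -> 36 -> 16 -> 17 -> 27
Found: True
Comparisons: 5


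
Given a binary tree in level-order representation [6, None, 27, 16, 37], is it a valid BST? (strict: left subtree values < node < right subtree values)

Level-order array: [6, None, 27, 16, 37]
Validate using subtree bounds (lo, hi): at each node, require lo < value < hi,
then recurse left with hi=value and right with lo=value.
Preorder trace (stopping at first violation):
  at node 6 with bounds (-inf, +inf): OK
  at node 27 with bounds (6, +inf): OK
  at node 16 with bounds (6, 27): OK
  at node 37 with bounds (27, +inf): OK
No violation found at any node.
Result: Valid BST


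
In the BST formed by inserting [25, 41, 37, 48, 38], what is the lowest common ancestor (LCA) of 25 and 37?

Tree insertion order: [25, 41, 37, 48, 38]
Tree (level-order array): [25, None, 41, 37, 48, None, 38]
In a BST, the LCA of p=25, q=37 is the first node v on the
root-to-leaf path with p <= v <= q (go left if both < v, right if both > v).
Walk from root:
  at 25: 25 <= 25 <= 37, this is the LCA
LCA = 25


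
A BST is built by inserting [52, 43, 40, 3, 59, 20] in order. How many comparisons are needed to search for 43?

Search path for 43: 52 -> 43
Found: True
Comparisons: 2


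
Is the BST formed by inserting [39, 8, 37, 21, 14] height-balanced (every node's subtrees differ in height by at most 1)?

Tree (level-order array): [39, 8, None, None, 37, 21, None, 14]
Definition: a tree is height-balanced if, at every node, |h(left) - h(right)| <= 1 (empty subtree has height -1).
Bottom-up per-node check:
  node 14: h_left=-1, h_right=-1, diff=0 [OK], height=0
  node 21: h_left=0, h_right=-1, diff=1 [OK], height=1
  node 37: h_left=1, h_right=-1, diff=2 [FAIL (|1--1|=2 > 1)], height=2
  node 8: h_left=-1, h_right=2, diff=3 [FAIL (|-1-2|=3 > 1)], height=3
  node 39: h_left=3, h_right=-1, diff=4 [FAIL (|3--1|=4 > 1)], height=4
Node 37 violates the condition: |1 - -1| = 2 > 1.
Result: Not balanced


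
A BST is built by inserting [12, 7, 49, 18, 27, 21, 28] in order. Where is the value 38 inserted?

Starting tree (level order): [12, 7, 49, None, None, 18, None, None, 27, 21, 28]
Insertion path: 12 -> 49 -> 18 -> 27 -> 28
Result: insert 38 as right child of 28
Final tree (level order): [12, 7, 49, None, None, 18, None, None, 27, 21, 28, None, None, None, 38]


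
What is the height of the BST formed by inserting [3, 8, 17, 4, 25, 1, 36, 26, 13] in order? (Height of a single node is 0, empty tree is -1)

Insertion order: [3, 8, 17, 4, 25, 1, 36, 26, 13]
Tree (level-order array): [3, 1, 8, None, None, 4, 17, None, None, 13, 25, None, None, None, 36, 26]
Compute height bottom-up (empty subtree = -1):
  height(1) = 1 + max(-1, -1) = 0
  height(4) = 1 + max(-1, -1) = 0
  height(13) = 1 + max(-1, -1) = 0
  height(26) = 1 + max(-1, -1) = 0
  height(36) = 1 + max(0, -1) = 1
  height(25) = 1 + max(-1, 1) = 2
  height(17) = 1 + max(0, 2) = 3
  height(8) = 1 + max(0, 3) = 4
  height(3) = 1 + max(0, 4) = 5
Height = 5


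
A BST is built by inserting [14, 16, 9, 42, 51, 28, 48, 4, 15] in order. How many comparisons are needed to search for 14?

Search path for 14: 14
Found: True
Comparisons: 1


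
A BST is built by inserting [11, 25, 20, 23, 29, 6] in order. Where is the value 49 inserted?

Starting tree (level order): [11, 6, 25, None, None, 20, 29, None, 23]
Insertion path: 11 -> 25 -> 29
Result: insert 49 as right child of 29
Final tree (level order): [11, 6, 25, None, None, 20, 29, None, 23, None, 49]


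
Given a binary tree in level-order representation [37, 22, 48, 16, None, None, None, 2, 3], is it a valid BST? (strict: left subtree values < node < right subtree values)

Level-order array: [37, 22, 48, 16, None, None, None, 2, 3]
Validate using subtree bounds (lo, hi): at each node, require lo < value < hi,
then recurse left with hi=value and right with lo=value.
Preorder trace (stopping at first violation):
  at node 37 with bounds (-inf, +inf): OK
  at node 22 with bounds (-inf, 37): OK
  at node 16 with bounds (-inf, 22): OK
  at node 2 with bounds (-inf, 16): OK
  at node 3 with bounds (16, 22): VIOLATION
Node 3 violates its bound: not (16 < 3 < 22).
Result: Not a valid BST


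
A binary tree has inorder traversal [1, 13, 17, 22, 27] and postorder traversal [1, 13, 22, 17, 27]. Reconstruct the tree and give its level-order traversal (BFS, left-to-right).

Inorder:   [1, 13, 17, 22, 27]
Postorder: [1, 13, 22, 17, 27]
Algorithm: postorder visits root last, so walk postorder right-to-left;
each value is the root of the current inorder slice — split it at that
value, recurse on the right subtree first, then the left.
Recursive splits:
  root=27; inorder splits into left=[1, 13, 17, 22], right=[]
  root=17; inorder splits into left=[1, 13], right=[22]
  root=22; inorder splits into left=[], right=[]
  root=13; inorder splits into left=[1], right=[]
  root=1; inorder splits into left=[], right=[]
Reconstructed level-order: [27, 17, 13, 22, 1]


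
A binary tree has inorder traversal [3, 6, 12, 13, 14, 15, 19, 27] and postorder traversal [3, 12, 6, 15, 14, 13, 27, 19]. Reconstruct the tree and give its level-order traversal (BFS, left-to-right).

Inorder:   [3, 6, 12, 13, 14, 15, 19, 27]
Postorder: [3, 12, 6, 15, 14, 13, 27, 19]
Algorithm: postorder visits root last, so walk postorder right-to-left;
each value is the root of the current inorder slice — split it at that
value, recurse on the right subtree first, then the left.
Recursive splits:
  root=19; inorder splits into left=[3, 6, 12, 13, 14, 15], right=[27]
  root=27; inorder splits into left=[], right=[]
  root=13; inorder splits into left=[3, 6, 12], right=[14, 15]
  root=14; inorder splits into left=[], right=[15]
  root=15; inorder splits into left=[], right=[]
  root=6; inorder splits into left=[3], right=[12]
  root=12; inorder splits into left=[], right=[]
  root=3; inorder splits into left=[], right=[]
Reconstructed level-order: [19, 13, 27, 6, 14, 3, 12, 15]


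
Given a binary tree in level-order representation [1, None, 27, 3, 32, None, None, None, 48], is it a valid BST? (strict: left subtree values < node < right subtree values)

Level-order array: [1, None, 27, 3, 32, None, None, None, 48]
Validate using subtree bounds (lo, hi): at each node, require lo < value < hi,
then recurse left with hi=value and right with lo=value.
Preorder trace (stopping at first violation):
  at node 1 with bounds (-inf, +inf): OK
  at node 27 with bounds (1, +inf): OK
  at node 3 with bounds (1, 27): OK
  at node 32 with bounds (27, +inf): OK
  at node 48 with bounds (32, +inf): OK
No violation found at any node.
Result: Valid BST


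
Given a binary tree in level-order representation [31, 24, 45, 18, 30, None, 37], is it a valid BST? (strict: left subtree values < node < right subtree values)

Level-order array: [31, 24, 45, 18, 30, None, 37]
Validate using subtree bounds (lo, hi): at each node, require lo < value < hi,
then recurse left with hi=value and right with lo=value.
Preorder trace (stopping at first violation):
  at node 31 with bounds (-inf, +inf): OK
  at node 24 with bounds (-inf, 31): OK
  at node 18 with bounds (-inf, 24): OK
  at node 30 with bounds (24, 31): OK
  at node 45 with bounds (31, +inf): OK
  at node 37 with bounds (45, +inf): VIOLATION
Node 37 violates its bound: not (45 < 37 < +inf).
Result: Not a valid BST


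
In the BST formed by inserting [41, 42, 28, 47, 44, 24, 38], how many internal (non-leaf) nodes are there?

Tree built from: [41, 42, 28, 47, 44, 24, 38]
Tree (level-order array): [41, 28, 42, 24, 38, None, 47, None, None, None, None, 44]
Rule: An internal node has at least one child.
Per-node child counts:
  node 41: 2 child(ren)
  node 28: 2 child(ren)
  node 24: 0 child(ren)
  node 38: 0 child(ren)
  node 42: 1 child(ren)
  node 47: 1 child(ren)
  node 44: 0 child(ren)
Matching nodes: [41, 28, 42, 47]
Count of internal (non-leaf) nodes: 4


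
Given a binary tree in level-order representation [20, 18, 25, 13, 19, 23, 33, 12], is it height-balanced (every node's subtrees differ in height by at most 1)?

Tree (level-order array): [20, 18, 25, 13, 19, 23, 33, 12]
Definition: a tree is height-balanced if, at every node, |h(left) - h(right)| <= 1 (empty subtree has height -1).
Bottom-up per-node check:
  node 12: h_left=-1, h_right=-1, diff=0 [OK], height=0
  node 13: h_left=0, h_right=-1, diff=1 [OK], height=1
  node 19: h_left=-1, h_right=-1, diff=0 [OK], height=0
  node 18: h_left=1, h_right=0, diff=1 [OK], height=2
  node 23: h_left=-1, h_right=-1, diff=0 [OK], height=0
  node 33: h_left=-1, h_right=-1, diff=0 [OK], height=0
  node 25: h_left=0, h_right=0, diff=0 [OK], height=1
  node 20: h_left=2, h_right=1, diff=1 [OK], height=3
All nodes satisfy the balance condition.
Result: Balanced


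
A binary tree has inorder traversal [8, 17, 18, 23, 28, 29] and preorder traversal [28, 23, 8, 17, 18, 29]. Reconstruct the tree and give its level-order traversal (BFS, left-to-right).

Inorder:  [8, 17, 18, 23, 28, 29]
Preorder: [28, 23, 8, 17, 18, 29]
Algorithm: preorder visits root first, so consume preorder in order;
for each root, split the current inorder slice at that value into
left-subtree inorder and right-subtree inorder, then recurse.
Recursive splits:
  root=28; inorder splits into left=[8, 17, 18, 23], right=[29]
  root=23; inorder splits into left=[8, 17, 18], right=[]
  root=8; inorder splits into left=[], right=[17, 18]
  root=17; inorder splits into left=[], right=[18]
  root=18; inorder splits into left=[], right=[]
  root=29; inorder splits into left=[], right=[]
Reconstructed level-order: [28, 23, 29, 8, 17, 18]


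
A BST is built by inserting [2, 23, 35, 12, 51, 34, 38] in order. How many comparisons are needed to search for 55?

Search path for 55: 2 -> 23 -> 35 -> 51
Found: False
Comparisons: 4


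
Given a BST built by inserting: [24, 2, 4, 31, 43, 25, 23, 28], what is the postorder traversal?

Tree insertion order: [24, 2, 4, 31, 43, 25, 23, 28]
Tree (level-order array): [24, 2, 31, None, 4, 25, 43, None, 23, None, 28]
Postorder traversal: [23, 4, 2, 28, 25, 43, 31, 24]


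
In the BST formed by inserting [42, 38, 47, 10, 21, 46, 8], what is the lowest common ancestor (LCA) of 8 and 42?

Tree insertion order: [42, 38, 47, 10, 21, 46, 8]
Tree (level-order array): [42, 38, 47, 10, None, 46, None, 8, 21]
In a BST, the LCA of p=8, q=42 is the first node v on the
root-to-leaf path with p <= v <= q (go left if both < v, right if both > v).
Walk from root:
  at 42: 8 <= 42 <= 42, this is the LCA
LCA = 42


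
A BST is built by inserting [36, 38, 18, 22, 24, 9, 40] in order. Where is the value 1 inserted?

Starting tree (level order): [36, 18, 38, 9, 22, None, 40, None, None, None, 24]
Insertion path: 36 -> 18 -> 9
Result: insert 1 as left child of 9
Final tree (level order): [36, 18, 38, 9, 22, None, 40, 1, None, None, 24]


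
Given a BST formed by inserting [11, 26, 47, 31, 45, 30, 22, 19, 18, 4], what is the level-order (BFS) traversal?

Tree insertion order: [11, 26, 47, 31, 45, 30, 22, 19, 18, 4]
Tree (level-order array): [11, 4, 26, None, None, 22, 47, 19, None, 31, None, 18, None, 30, 45]
BFS from the root, enqueuing left then right child of each popped node:
  queue [11] -> pop 11, enqueue [4, 26], visited so far: [11]
  queue [4, 26] -> pop 4, enqueue [none], visited so far: [11, 4]
  queue [26] -> pop 26, enqueue [22, 47], visited so far: [11, 4, 26]
  queue [22, 47] -> pop 22, enqueue [19], visited so far: [11, 4, 26, 22]
  queue [47, 19] -> pop 47, enqueue [31], visited so far: [11, 4, 26, 22, 47]
  queue [19, 31] -> pop 19, enqueue [18], visited so far: [11, 4, 26, 22, 47, 19]
  queue [31, 18] -> pop 31, enqueue [30, 45], visited so far: [11, 4, 26, 22, 47, 19, 31]
  queue [18, 30, 45] -> pop 18, enqueue [none], visited so far: [11, 4, 26, 22, 47, 19, 31, 18]
  queue [30, 45] -> pop 30, enqueue [none], visited so far: [11, 4, 26, 22, 47, 19, 31, 18, 30]
  queue [45] -> pop 45, enqueue [none], visited so far: [11, 4, 26, 22, 47, 19, 31, 18, 30, 45]
Result: [11, 4, 26, 22, 47, 19, 31, 18, 30, 45]


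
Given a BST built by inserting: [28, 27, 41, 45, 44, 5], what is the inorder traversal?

Tree insertion order: [28, 27, 41, 45, 44, 5]
Tree (level-order array): [28, 27, 41, 5, None, None, 45, None, None, 44]
Inorder traversal: [5, 27, 28, 41, 44, 45]


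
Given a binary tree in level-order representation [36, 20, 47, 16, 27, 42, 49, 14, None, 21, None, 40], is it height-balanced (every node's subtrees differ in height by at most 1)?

Tree (level-order array): [36, 20, 47, 16, 27, 42, 49, 14, None, 21, None, 40]
Definition: a tree is height-balanced if, at every node, |h(left) - h(right)| <= 1 (empty subtree has height -1).
Bottom-up per-node check:
  node 14: h_left=-1, h_right=-1, diff=0 [OK], height=0
  node 16: h_left=0, h_right=-1, diff=1 [OK], height=1
  node 21: h_left=-1, h_right=-1, diff=0 [OK], height=0
  node 27: h_left=0, h_right=-1, diff=1 [OK], height=1
  node 20: h_left=1, h_right=1, diff=0 [OK], height=2
  node 40: h_left=-1, h_right=-1, diff=0 [OK], height=0
  node 42: h_left=0, h_right=-1, diff=1 [OK], height=1
  node 49: h_left=-1, h_right=-1, diff=0 [OK], height=0
  node 47: h_left=1, h_right=0, diff=1 [OK], height=2
  node 36: h_left=2, h_right=2, diff=0 [OK], height=3
All nodes satisfy the balance condition.
Result: Balanced


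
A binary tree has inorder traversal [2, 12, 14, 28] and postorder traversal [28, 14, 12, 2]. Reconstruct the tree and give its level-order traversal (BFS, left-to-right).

Inorder:   [2, 12, 14, 28]
Postorder: [28, 14, 12, 2]
Algorithm: postorder visits root last, so walk postorder right-to-left;
each value is the root of the current inorder slice — split it at that
value, recurse on the right subtree first, then the left.
Recursive splits:
  root=2; inorder splits into left=[], right=[12, 14, 28]
  root=12; inorder splits into left=[], right=[14, 28]
  root=14; inorder splits into left=[], right=[28]
  root=28; inorder splits into left=[], right=[]
Reconstructed level-order: [2, 12, 14, 28]


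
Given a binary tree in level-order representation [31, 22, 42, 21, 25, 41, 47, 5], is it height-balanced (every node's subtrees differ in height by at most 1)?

Tree (level-order array): [31, 22, 42, 21, 25, 41, 47, 5]
Definition: a tree is height-balanced if, at every node, |h(left) - h(right)| <= 1 (empty subtree has height -1).
Bottom-up per-node check:
  node 5: h_left=-1, h_right=-1, diff=0 [OK], height=0
  node 21: h_left=0, h_right=-1, diff=1 [OK], height=1
  node 25: h_left=-1, h_right=-1, diff=0 [OK], height=0
  node 22: h_left=1, h_right=0, diff=1 [OK], height=2
  node 41: h_left=-1, h_right=-1, diff=0 [OK], height=0
  node 47: h_left=-1, h_right=-1, diff=0 [OK], height=0
  node 42: h_left=0, h_right=0, diff=0 [OK], height=1
  node 31: h_left=2, h_right=1, diff=1 [OK], height=3
All nodes satisfy the balance condition.
Result: Balanced
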